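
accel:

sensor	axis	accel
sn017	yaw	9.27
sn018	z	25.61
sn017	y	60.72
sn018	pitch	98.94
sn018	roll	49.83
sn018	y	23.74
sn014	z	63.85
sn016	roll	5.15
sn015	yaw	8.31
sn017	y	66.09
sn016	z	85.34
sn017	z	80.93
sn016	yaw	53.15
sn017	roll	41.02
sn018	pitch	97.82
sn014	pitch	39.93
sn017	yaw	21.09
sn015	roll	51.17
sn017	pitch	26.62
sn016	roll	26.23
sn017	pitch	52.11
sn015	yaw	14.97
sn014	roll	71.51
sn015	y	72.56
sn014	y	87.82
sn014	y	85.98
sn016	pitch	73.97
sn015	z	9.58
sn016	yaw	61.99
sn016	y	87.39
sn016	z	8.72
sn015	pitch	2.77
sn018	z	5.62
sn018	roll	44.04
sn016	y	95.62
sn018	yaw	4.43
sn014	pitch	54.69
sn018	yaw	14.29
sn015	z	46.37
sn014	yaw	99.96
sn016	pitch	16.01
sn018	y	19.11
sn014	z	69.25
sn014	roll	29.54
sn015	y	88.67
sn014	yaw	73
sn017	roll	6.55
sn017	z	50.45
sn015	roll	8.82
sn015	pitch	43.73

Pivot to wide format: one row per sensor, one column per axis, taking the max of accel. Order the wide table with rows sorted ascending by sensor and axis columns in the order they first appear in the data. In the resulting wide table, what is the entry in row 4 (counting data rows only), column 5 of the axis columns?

41.02

With rows sorted ascending by sensor, row 4 is sensor=sn017. axis columns in first-appearance order: yaw, z, y, pitch, roll; column 5 is roll.
Long rows with sensor=sn017, axis=roll: max(41.02, 6.55) = 41.02.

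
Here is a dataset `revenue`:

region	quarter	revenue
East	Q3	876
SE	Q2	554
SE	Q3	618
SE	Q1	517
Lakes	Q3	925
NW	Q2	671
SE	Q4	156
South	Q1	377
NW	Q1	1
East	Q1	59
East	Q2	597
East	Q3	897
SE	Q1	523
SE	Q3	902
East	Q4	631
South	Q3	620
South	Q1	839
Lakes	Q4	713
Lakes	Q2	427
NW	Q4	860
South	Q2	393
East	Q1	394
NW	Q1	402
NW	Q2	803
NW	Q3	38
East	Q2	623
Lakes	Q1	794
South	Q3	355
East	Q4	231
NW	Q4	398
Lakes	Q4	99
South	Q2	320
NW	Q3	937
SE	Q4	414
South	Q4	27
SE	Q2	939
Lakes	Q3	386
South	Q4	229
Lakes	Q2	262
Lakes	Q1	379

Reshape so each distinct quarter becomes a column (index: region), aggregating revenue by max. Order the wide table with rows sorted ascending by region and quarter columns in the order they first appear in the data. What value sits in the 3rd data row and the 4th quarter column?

860

With rows sorted ascending by region, row 3 is region=NW. quarter columns in first-appearance order: Q3, Q2, Q1, Q4; column 4 is Q4.
Long rows with region=NW, quarter=Q4: max(860, 398) = 860.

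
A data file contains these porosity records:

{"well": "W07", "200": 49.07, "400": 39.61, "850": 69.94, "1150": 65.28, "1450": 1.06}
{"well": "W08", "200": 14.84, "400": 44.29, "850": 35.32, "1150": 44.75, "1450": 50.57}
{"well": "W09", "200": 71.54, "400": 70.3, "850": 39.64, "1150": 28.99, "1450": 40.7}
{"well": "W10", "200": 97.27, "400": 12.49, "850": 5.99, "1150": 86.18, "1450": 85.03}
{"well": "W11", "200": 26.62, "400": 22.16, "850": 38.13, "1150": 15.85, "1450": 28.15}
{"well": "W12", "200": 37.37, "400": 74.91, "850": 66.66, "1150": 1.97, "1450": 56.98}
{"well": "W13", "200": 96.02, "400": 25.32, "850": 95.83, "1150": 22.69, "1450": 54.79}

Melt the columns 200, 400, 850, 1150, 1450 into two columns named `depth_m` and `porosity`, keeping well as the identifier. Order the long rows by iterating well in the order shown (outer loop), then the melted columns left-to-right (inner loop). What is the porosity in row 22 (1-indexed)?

35 rows total (7 × 5). Row 22: index ⌊(22-1)/5⌋ = 4 into well → W11; (22-1) mod 5 = 1 into the melted columns → 400.
So row 22 is (W11, 400, 22.16); porosity = 22.16.

22.16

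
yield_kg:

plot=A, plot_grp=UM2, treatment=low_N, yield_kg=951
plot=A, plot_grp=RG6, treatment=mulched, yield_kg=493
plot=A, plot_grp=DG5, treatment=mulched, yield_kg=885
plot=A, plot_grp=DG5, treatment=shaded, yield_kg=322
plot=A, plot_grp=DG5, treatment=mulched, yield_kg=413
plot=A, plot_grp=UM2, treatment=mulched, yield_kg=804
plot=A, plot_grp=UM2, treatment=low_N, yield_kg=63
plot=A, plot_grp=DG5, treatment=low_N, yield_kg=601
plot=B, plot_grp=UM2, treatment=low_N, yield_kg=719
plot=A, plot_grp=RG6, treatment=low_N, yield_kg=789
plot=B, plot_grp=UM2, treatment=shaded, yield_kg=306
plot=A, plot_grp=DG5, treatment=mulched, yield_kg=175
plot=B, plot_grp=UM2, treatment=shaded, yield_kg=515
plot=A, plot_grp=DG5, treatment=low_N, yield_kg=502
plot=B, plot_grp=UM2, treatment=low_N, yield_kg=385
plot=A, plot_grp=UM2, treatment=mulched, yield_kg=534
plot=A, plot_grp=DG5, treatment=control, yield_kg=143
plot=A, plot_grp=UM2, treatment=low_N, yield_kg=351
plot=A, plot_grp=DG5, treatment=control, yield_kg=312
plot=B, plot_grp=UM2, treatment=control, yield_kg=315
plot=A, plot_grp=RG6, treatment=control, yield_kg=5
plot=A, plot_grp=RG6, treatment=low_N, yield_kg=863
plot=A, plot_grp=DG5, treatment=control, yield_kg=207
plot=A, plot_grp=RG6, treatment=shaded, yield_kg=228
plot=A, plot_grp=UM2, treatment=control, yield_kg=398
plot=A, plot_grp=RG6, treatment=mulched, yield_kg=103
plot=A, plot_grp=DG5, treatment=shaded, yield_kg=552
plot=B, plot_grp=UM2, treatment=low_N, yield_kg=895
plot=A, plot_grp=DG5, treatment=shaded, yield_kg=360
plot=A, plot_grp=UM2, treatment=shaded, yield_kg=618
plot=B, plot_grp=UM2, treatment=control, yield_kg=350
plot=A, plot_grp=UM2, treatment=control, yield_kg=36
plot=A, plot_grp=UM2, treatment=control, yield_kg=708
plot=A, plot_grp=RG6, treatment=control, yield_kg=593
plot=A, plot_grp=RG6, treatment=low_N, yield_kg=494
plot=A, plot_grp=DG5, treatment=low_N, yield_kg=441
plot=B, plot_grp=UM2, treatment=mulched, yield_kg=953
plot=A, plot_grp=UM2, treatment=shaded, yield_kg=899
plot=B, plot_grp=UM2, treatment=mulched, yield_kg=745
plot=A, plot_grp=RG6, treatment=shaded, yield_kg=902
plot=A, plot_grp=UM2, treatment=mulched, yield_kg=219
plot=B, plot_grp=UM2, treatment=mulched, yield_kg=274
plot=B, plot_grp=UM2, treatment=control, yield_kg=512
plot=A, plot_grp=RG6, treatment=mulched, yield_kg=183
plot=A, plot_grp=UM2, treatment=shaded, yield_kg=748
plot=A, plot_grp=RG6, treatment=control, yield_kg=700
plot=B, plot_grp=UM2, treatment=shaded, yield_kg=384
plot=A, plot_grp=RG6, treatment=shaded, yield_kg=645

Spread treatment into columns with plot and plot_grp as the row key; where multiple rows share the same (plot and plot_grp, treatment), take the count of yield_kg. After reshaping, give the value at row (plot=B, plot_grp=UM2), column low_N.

Rows with plot=B, plot_grp=UM2 and treatment=low_N: yield_kg values are 719, 385, 895.
3 rows match — count = 3.

3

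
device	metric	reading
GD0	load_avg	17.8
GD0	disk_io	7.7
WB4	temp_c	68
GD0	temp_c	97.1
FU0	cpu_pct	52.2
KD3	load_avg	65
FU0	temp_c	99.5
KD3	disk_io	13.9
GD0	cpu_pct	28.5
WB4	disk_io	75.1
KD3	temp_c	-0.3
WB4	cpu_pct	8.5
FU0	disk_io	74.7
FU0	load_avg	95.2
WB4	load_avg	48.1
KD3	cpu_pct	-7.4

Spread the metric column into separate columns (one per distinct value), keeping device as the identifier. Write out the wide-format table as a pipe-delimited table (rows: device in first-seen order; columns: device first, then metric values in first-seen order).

| device | load_avg | disk_io | temp_c | cpu_pct |
| GD0 | 17.8 | 7.7 | 97.1 | 28.5 |
| WB4 | 48.1 | 75.1 | 68 | 8.5 |
| FU0 | 95.2 | 74.7 | 99.5 | 52.2 |
| KD3 | 65 | 13.9 | -0.3 | -7.4 |

Columns: device plus the 4 distinct metric values (load_avg, disk_io, temp_c, cpu_pct).
For example, row GD0 column load_avg takes reading=17.8 from the long row (GD0, load_avg).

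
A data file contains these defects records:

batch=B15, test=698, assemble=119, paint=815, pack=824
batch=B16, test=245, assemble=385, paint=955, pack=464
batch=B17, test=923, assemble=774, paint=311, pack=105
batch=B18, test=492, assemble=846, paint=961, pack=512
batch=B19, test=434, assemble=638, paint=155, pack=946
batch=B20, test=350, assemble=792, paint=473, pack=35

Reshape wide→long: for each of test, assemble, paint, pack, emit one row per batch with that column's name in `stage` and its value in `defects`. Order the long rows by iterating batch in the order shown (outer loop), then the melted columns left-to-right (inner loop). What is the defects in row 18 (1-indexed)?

638

24 rows total (6 × 4). Row 18: index ⌊(18-1)/4⌋ = 4 into batch → B19; (18-1) mod 4 = 1 into the melted columns → assemble.
So row 18 is (B19, assemble, 638); defects = 638.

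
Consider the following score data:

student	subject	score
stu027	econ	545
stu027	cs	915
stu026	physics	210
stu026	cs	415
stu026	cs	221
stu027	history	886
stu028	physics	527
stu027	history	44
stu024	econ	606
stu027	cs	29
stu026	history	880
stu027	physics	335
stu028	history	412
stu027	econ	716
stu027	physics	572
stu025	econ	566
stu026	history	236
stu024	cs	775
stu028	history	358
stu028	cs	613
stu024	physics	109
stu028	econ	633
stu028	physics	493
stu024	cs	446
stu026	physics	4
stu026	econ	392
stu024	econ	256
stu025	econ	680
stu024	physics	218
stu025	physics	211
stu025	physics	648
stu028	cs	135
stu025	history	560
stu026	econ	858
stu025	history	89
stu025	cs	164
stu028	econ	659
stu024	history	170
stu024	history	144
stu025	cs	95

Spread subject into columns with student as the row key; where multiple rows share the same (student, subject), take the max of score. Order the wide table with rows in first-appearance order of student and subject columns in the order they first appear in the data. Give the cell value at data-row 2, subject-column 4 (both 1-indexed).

With rows in first-appearance order of student, row 2 is student=stu026. subject columns in first-appearance order: econ, cs, physics, history; column 4 is history.
Long rows with student=stu026, subject=history: max(880, 236) = 880.

880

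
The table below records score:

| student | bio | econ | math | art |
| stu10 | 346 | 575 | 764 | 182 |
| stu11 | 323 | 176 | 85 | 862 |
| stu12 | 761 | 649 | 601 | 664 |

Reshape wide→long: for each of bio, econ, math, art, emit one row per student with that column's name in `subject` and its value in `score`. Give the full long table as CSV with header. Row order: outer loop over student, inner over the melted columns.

student,subject,score
stu10,bio,346
stu10,econ,575
stu10,math,764
stu10,art,182
stu11,bio,323
stu11,econ,176
stu11,math,85
stu11,art,862
stu12,bio,761
stu12,econ,649
stu12,math,601
stu12,art,664

Each (student, column) pair becomes one row: 3 × 4 = 12 rows.
For example, (stu10, bio) → score=346.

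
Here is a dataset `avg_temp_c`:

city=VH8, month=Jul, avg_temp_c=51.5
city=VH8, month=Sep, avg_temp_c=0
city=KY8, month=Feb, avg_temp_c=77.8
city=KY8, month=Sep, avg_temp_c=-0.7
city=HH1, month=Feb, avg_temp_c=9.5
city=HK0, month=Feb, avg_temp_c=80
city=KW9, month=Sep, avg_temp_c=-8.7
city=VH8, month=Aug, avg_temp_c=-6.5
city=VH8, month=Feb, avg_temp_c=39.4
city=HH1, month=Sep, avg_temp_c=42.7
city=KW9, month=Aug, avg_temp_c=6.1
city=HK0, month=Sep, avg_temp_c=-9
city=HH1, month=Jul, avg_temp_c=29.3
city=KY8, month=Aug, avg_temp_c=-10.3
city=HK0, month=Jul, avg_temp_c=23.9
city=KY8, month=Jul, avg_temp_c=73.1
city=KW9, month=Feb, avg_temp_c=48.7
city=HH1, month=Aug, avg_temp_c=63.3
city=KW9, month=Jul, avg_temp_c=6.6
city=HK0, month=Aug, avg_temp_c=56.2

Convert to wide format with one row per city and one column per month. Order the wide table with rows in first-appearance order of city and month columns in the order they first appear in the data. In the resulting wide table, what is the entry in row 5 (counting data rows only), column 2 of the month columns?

With rows in first-appearance order of city, row 5 is city=KW9. month columns in first-appearance order: Jul, Sep, Feb, Aug; column 2 is Sep.
Long rows with city=KW9, month=Sep: avg_temp_c = -8.7.

-8.7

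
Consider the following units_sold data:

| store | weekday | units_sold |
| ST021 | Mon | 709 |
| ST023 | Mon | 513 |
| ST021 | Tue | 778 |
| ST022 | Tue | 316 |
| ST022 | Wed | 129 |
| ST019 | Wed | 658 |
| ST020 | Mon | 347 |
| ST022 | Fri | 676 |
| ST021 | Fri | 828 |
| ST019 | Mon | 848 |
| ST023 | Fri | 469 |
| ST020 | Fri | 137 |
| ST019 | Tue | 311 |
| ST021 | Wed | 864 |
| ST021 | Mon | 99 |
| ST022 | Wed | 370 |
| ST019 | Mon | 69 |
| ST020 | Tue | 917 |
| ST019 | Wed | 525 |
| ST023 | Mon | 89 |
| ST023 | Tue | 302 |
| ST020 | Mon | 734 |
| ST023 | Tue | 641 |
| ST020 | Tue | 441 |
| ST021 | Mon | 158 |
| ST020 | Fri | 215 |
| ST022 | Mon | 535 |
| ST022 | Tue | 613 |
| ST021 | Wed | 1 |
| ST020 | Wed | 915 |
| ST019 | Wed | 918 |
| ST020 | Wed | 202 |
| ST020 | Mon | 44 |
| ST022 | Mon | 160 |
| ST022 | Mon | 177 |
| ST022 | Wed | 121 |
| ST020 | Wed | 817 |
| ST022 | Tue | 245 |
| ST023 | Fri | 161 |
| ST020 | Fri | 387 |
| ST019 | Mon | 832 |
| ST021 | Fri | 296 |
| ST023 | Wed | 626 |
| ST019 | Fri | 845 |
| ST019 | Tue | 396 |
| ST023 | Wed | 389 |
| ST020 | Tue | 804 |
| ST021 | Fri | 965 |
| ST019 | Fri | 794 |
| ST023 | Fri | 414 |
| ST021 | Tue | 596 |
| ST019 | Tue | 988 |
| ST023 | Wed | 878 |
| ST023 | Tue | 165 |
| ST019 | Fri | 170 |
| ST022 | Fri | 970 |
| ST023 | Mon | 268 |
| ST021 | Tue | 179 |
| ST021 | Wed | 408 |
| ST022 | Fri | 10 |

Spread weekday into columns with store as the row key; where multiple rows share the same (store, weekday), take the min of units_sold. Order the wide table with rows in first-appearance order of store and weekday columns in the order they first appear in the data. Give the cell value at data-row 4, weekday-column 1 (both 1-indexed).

With rows in first-appearance order of store, row 4 is store=ST019. weekday columns in first-appearance order: Mon, Tue, Wed, Fri; column 1 is Mon.
Long rows with store=ST019, weekday=Mon: min(848, 69, 832) = 69.

69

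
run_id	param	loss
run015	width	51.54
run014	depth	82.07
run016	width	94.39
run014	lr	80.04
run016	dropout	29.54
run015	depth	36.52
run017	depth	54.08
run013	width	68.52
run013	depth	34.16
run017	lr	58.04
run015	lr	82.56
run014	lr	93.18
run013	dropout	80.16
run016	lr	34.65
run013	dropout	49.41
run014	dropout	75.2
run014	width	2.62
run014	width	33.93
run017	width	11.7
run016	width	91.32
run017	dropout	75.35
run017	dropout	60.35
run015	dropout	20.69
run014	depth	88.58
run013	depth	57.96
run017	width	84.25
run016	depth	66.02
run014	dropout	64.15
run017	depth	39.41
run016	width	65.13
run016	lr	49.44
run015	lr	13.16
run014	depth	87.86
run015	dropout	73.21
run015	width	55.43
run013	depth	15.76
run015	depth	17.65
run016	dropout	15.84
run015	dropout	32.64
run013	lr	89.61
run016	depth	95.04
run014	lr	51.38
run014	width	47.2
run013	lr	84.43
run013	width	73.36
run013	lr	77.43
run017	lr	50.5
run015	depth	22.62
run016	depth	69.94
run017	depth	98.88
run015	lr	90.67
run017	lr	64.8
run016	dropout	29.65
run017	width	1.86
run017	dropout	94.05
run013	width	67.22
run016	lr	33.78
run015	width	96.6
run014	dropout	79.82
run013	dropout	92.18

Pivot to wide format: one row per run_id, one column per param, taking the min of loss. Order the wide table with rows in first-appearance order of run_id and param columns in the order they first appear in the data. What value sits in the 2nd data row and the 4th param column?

64.15

With rows in first-appearance order of run_id, row 2 is run_id=run014. param columns in first-appearance order: width, depth, lr, dropout; column 4 is dropout.
Long rows with run_id=run014, param=dropout: min(75.2, 64.15, 79.82) = 64.15.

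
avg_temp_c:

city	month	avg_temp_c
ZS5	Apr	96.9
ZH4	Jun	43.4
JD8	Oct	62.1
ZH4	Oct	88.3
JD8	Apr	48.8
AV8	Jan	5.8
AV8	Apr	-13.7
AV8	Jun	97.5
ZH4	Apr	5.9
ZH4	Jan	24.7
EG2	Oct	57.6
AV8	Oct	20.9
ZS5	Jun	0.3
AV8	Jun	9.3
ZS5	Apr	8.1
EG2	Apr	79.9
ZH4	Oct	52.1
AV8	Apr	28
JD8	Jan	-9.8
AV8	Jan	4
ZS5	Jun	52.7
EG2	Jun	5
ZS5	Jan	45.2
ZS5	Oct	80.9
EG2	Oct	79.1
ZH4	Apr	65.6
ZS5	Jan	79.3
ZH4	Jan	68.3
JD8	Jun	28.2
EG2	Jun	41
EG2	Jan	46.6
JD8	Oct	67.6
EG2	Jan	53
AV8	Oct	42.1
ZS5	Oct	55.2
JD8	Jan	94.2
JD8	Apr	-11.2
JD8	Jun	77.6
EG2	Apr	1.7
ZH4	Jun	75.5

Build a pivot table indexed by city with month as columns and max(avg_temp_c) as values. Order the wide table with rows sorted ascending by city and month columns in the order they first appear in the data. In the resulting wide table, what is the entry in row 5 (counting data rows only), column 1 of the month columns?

With rows sorted ascending by city, row 5 is city=ZS5. month columns in first-appearance order: Apr, Jun, Oct, Jan; column 1 is Apr.
Long rows with city=ZS5, month=Apr: max(96.9, 8.1) = 96.9.

96.9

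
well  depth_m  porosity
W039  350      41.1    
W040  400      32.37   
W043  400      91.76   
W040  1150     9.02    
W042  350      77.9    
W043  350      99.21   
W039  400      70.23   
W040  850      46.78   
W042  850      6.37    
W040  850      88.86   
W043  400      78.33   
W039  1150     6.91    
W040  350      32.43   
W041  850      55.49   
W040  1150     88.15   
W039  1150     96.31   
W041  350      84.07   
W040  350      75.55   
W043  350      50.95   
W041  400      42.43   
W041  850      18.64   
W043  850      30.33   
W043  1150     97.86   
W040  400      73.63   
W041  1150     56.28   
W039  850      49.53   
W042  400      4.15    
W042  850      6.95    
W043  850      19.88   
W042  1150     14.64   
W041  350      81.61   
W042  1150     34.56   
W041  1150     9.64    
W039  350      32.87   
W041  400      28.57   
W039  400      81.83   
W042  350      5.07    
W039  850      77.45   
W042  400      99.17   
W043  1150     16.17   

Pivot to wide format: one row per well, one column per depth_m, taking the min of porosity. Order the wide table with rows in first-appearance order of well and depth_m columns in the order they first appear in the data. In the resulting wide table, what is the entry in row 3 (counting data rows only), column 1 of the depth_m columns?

50.95

With rows in first-appearance order of well, row 3 is well=W043. depth_m columns in first-appearance order: 350, 400, 1150, 850; column 1 is 350.
Long rows with well=W043, depth_m=350: min(99.21, 50.95) = 50.95.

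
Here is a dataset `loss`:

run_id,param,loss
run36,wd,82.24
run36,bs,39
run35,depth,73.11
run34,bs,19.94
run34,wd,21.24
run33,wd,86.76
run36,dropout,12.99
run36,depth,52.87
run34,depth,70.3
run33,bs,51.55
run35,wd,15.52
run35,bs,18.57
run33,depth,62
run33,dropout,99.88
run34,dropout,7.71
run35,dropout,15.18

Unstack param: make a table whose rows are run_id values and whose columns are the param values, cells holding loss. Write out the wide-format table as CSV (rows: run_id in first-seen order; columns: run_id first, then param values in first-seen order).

Columns: run_id plus the 4 distinct param values (wd, bs, depth, dropout).
For example, row run36 column wd takes loss=82.24 from the long row (run36, wd).

run_id,wd,bs,depth,dropout
run36,82.24,39,52.87,12.99
run35,15.52,18.57,73.11,15.18
run34,21.24,19.94,70.3,7.71
run33,86.76,51.55,62,99.88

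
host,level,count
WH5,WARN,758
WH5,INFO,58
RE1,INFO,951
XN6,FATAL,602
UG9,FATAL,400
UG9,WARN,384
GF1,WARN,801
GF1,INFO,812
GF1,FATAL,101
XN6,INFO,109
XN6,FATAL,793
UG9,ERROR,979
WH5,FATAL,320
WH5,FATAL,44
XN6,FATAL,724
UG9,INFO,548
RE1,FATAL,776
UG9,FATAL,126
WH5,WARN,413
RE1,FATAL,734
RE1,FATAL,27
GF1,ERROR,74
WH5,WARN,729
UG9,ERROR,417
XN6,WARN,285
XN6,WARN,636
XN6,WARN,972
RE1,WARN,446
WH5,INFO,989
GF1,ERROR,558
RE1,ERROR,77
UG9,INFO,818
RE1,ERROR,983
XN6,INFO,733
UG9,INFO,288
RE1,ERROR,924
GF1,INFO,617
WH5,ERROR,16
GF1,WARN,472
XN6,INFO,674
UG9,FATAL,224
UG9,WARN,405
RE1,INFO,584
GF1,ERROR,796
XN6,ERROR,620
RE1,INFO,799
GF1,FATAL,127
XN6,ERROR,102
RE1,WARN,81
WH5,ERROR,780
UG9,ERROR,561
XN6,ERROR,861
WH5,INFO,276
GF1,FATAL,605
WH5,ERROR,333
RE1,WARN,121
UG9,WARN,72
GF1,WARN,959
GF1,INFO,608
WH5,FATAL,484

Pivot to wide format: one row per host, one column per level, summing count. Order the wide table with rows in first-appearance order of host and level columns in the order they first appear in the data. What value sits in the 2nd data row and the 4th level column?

With rows in first-appearance order of host, row 2 is host=RE1. level columns in first-appearance order: WARN, INFO, FATAL, ERROR; column 4 is ERROR.
Long rows with host=RE1, level=ERROR: 77 + 983 + 924 = 1984.

1984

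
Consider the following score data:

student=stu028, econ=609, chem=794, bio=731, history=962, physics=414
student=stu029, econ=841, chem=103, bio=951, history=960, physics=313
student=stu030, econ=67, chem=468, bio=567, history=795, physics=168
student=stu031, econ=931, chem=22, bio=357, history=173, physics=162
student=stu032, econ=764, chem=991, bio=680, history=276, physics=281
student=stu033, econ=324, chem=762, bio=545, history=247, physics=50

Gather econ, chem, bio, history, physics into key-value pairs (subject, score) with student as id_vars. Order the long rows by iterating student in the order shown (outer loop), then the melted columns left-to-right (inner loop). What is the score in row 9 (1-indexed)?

960

30 rows total (6 × 5). Row 9: index ⌊(9-1)/5⌋ = 1 into student → stu029; (9-1) mod 5 = 3 into the melted columns → history.
So row 9 is (stu029, history, 960); score = 960.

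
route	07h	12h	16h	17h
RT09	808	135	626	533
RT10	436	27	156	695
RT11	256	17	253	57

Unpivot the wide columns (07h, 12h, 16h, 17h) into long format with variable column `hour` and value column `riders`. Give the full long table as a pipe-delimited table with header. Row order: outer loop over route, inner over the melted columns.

Each (route, column) pair becomes one row: 3 × 4 = 12 rows.
For example, (RT09, 07h) → riders=808.

| route | hour | riders |
| RT09 | 07h | 808 |
| RT09 | 12h | 135 |
| RT09 | 16h | 626 |
| RT09 | 17h | 533 |
| RT10 | 07h | 436 |
| RT10 | 12h | 27 |
| RT10 | 16h | 156 |
| RT10 | 17h | 695 |
| RT11 | 07h | 256 |
| RT11 | 12h | 17 |
| RT11 | 16h | 253 |
| RT11 | 17h | 57 |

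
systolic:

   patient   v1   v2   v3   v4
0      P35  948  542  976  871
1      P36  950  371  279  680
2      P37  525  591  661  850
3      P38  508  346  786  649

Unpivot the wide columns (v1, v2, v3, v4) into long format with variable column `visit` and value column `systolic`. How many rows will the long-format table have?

4 patient values × 4 melted columns = 16 rows.

16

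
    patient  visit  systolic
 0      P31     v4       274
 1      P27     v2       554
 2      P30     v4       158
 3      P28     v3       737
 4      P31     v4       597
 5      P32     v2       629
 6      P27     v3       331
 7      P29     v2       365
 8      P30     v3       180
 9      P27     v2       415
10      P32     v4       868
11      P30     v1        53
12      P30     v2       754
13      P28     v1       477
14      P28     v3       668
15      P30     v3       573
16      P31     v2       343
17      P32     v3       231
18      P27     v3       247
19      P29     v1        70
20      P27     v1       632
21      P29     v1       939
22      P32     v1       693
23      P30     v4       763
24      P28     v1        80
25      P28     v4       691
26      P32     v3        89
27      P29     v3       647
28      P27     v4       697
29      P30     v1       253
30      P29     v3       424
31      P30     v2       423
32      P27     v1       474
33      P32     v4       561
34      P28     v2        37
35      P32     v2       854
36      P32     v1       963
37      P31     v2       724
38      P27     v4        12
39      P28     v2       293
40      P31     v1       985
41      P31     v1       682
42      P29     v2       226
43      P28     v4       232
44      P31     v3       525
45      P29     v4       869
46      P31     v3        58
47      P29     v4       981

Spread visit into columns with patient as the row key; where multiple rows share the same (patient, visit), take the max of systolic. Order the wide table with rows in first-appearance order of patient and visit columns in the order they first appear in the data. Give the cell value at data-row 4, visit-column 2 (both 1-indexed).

293

With rows in first-appearance order of patient, row 4 is patient=P28. visit columns in first-appearance order: v4, v2, v3, v1; column 2 is v2.
Long rows with patient=P28, visit=v2: max(37, 293) = 293.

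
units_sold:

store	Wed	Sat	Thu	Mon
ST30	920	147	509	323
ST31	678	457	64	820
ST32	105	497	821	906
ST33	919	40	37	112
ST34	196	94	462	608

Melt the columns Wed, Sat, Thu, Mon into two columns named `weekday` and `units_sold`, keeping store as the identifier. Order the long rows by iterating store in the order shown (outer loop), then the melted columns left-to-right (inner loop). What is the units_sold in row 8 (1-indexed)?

820

20 rows total (5 × 4). Row 8: index ⌊(8-1)/4⌋ = 1 into store → ST31; (8-1) mod 4 = 3 into the melted columns → Mon.
So row 8 is (ST31, Mon, 820); units_sold = 820.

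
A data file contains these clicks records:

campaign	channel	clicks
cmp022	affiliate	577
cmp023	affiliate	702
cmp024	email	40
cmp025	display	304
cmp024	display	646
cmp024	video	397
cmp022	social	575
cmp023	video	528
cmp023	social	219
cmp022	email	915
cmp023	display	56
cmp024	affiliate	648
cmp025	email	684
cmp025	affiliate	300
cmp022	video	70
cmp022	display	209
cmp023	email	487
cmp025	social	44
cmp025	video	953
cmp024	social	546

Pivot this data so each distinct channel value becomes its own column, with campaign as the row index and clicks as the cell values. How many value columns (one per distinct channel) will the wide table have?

5

5 distinct channel values: affiliate, video, display, social, email.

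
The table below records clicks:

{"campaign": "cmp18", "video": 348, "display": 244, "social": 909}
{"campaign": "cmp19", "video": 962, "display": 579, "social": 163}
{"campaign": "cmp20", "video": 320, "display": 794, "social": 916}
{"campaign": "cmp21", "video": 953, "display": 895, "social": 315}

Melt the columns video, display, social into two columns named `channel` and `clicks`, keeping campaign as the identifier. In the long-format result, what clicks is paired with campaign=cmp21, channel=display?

Unpivoting turns each (campaign, wide-column) pair into one long row.
The wide cell at row cmp21, column display holds 895, so the long row (cmp21, display) has clicks=895.

895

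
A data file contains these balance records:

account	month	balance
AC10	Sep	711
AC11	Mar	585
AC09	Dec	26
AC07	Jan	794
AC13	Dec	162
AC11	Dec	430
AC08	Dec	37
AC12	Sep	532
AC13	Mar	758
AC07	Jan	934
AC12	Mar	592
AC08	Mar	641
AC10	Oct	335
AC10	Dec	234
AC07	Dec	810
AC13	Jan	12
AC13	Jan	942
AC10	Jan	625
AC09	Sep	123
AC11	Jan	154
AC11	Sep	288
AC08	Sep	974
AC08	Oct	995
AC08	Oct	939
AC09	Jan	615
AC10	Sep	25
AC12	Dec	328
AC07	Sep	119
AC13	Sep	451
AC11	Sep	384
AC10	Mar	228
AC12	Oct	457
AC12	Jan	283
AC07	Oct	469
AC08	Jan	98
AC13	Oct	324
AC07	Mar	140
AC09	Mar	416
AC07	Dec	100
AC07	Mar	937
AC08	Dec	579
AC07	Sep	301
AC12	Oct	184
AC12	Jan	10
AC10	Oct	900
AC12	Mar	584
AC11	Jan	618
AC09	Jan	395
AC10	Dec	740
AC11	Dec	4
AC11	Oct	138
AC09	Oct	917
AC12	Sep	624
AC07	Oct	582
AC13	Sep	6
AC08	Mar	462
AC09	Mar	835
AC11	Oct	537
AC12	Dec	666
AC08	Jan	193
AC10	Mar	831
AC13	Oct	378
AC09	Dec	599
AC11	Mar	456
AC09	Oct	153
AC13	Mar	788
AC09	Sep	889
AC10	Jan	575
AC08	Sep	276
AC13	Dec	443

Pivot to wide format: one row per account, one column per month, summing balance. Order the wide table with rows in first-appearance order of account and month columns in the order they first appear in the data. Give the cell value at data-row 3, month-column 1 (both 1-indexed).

With rows in first-appearance order of account, row 3 is account=AC09. month columns in first-appearance order: Sep, Mar, Dec, Jan, Oct; column 1 is Sep.
Long rows with account=AC09, month=Sep: 123 + 889 = 1012.

1012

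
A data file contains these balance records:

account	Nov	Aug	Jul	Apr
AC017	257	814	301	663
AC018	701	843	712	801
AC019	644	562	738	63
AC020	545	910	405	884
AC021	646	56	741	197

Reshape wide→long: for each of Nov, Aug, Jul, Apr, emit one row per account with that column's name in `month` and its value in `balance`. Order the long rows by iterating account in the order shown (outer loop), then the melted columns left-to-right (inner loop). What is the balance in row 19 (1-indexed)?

20 rows total (5 × 4). Row 19: index ⌊(19-1)/4⌋ = 4 into account → AC021; (19-1) mod 4 = 2 into the melted columns → Jul.
So row 19 is (AC021, Jul, 741); balance = 741.

741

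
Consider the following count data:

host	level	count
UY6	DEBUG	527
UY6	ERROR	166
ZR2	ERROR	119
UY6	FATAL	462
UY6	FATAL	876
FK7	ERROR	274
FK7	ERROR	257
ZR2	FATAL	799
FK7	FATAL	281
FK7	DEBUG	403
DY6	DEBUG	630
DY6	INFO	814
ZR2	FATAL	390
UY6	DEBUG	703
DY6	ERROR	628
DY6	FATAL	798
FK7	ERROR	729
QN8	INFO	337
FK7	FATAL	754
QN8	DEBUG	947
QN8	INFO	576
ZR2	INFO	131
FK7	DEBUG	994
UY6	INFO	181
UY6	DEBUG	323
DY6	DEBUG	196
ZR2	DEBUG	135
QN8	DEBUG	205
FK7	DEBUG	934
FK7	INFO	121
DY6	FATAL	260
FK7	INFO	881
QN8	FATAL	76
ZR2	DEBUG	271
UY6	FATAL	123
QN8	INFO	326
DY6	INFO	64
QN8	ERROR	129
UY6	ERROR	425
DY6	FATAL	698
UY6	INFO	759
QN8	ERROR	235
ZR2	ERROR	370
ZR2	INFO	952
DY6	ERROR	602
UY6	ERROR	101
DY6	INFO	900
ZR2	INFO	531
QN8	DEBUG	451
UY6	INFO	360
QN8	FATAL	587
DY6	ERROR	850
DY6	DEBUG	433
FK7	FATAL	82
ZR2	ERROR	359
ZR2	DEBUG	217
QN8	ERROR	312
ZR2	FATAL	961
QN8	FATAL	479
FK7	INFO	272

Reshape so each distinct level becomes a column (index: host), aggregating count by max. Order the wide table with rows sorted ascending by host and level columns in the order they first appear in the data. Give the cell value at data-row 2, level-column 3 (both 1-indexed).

With rows sorted ascending by host, row 2 is host=FK7. level columns in first-appearance order: DEBUG, ERROR, FATAL, INFO; column 3 is FATAL.
Long rows with host=FK7, level=FATAL: max(281, 754, 82) = 754.

754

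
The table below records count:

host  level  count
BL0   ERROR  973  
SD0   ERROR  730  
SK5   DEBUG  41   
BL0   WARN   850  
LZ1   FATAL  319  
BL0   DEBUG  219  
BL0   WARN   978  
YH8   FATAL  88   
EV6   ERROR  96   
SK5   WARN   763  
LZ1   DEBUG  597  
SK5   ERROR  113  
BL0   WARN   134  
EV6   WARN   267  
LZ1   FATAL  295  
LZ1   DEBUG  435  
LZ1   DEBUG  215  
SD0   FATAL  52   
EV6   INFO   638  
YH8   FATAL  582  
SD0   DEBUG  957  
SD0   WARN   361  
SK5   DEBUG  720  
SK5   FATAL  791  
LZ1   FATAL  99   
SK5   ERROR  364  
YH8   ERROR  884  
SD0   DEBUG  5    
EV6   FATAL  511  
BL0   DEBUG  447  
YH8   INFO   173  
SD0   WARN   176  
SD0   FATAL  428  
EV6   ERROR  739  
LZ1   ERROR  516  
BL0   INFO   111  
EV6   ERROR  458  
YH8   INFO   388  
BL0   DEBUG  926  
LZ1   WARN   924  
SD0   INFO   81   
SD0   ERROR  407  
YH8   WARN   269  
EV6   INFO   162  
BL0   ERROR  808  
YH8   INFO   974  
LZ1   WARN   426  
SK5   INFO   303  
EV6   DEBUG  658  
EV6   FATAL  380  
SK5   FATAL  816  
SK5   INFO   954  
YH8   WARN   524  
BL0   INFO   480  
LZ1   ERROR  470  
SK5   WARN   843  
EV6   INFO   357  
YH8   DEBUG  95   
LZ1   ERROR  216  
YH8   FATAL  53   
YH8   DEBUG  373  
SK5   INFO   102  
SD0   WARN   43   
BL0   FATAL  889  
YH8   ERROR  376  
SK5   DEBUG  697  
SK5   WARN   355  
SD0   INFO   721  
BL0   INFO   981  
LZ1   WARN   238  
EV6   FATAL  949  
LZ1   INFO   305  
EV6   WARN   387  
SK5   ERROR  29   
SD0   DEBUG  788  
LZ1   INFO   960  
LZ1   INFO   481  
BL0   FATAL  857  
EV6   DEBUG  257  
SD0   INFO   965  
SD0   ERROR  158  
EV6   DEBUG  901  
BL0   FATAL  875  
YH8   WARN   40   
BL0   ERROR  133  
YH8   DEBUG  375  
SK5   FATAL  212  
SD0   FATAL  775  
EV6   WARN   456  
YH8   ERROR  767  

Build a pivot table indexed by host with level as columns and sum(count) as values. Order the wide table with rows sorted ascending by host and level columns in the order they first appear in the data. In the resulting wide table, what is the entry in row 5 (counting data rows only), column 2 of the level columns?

With rows sorted ascending by host, row 5 is host=SK5. level columns in first-appearance order: ERROR, DEBUG, WARN, FATAL, INFO; column 2 is DEBUG.
Long rows with host=SK5, level=DEBUG: 41 + 720 + 697 = 1458.

1458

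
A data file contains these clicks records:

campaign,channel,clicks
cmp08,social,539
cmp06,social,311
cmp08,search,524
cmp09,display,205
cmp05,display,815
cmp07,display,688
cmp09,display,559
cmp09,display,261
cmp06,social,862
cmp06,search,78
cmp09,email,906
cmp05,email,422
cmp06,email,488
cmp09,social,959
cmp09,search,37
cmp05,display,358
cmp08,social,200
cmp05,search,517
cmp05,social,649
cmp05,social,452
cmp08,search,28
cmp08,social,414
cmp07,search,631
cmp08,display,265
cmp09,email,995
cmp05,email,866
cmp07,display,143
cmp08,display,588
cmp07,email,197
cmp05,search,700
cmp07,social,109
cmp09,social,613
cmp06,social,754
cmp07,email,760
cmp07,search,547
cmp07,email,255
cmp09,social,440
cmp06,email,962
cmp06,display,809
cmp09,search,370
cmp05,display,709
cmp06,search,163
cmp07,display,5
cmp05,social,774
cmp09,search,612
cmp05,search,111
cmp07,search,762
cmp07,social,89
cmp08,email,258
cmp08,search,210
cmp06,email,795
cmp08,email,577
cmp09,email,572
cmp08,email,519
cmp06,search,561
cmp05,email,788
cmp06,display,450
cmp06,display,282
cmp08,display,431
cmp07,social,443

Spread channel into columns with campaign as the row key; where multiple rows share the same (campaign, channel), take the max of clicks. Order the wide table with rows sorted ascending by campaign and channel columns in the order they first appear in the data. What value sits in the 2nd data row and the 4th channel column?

962

With rows sorted ascending by campaign, row 2 is campaign=cmp06. channel columns in first-appearance order: social, search, display, email; column 4 is email.
Long rows with campaign=cmp06, channel=email: max(488, 962, 795) = 962.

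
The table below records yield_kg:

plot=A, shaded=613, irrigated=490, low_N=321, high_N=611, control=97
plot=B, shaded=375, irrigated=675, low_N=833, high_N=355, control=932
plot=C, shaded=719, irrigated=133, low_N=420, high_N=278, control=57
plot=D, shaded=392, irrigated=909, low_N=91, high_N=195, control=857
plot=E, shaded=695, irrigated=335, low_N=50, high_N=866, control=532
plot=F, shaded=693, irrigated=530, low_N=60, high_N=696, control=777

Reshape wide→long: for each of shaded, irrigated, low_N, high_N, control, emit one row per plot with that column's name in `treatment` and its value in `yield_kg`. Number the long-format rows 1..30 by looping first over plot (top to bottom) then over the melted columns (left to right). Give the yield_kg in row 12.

133

30 rows total (6 × 5). Row 12: index ⌊(12-1)/5⌋ = 2 into plot → C; (12-1) mod 5 = 1 into the melted columns → irrigated.
So row 12 is (C, irrigated, 133); yield_kg = 133.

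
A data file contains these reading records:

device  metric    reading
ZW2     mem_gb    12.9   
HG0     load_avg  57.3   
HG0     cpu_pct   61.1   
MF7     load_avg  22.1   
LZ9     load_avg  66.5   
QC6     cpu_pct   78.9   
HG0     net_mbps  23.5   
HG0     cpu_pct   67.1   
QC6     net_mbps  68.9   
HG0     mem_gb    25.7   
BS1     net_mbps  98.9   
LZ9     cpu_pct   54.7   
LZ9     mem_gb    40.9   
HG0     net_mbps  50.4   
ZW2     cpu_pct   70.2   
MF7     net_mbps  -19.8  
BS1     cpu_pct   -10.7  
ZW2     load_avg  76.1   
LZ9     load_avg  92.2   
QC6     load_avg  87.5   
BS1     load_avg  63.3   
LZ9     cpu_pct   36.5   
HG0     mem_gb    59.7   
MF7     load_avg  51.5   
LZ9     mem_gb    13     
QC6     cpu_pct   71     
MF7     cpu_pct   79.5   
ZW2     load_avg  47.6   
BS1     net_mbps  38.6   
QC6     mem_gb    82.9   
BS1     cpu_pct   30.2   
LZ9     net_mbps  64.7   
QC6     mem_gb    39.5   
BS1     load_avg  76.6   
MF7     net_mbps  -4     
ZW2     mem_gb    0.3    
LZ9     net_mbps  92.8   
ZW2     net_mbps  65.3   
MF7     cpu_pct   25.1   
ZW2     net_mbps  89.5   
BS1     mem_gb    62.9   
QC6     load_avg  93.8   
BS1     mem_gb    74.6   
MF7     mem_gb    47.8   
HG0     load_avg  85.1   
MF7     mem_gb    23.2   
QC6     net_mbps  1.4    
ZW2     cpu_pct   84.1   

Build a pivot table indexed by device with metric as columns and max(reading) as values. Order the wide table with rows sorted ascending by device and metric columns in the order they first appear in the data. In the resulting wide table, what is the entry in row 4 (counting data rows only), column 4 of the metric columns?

-4

With rows sorted ascending by device, row 4 is device=MF7. metric columns in first-appearance order: mem_gb, load_avg, cpu_pct, net_mbps; column 4 is net_mbps.
Long rows with device=MF7, metric=net_mbps: max(-19.8, -4) = -4.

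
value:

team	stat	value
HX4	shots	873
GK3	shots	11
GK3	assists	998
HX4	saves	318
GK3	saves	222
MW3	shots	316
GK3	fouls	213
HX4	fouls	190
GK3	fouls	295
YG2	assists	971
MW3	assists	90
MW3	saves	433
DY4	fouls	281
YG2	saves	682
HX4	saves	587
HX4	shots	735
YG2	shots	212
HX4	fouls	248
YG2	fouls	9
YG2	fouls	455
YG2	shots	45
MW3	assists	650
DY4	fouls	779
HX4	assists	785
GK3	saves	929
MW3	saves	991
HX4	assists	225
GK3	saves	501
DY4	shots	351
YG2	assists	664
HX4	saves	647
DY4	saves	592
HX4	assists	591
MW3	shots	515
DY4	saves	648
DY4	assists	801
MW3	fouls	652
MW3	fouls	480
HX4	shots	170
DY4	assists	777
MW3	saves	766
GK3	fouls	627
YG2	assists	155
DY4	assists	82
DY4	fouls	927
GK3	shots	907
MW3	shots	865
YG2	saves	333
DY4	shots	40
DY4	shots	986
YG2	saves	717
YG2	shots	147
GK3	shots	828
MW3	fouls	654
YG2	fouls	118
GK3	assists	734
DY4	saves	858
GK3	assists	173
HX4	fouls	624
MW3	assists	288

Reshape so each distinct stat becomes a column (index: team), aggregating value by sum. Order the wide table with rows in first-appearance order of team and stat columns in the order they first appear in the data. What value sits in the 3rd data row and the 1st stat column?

With rows in first-appearance order of team, row 3 is team=MW3. stat columns in first-appearance order: shots, assists, saves, fouls; column 1 is shots.
Long rows with team=MW3, stat=shots: 316 + 515 + 865 = 1696.

1696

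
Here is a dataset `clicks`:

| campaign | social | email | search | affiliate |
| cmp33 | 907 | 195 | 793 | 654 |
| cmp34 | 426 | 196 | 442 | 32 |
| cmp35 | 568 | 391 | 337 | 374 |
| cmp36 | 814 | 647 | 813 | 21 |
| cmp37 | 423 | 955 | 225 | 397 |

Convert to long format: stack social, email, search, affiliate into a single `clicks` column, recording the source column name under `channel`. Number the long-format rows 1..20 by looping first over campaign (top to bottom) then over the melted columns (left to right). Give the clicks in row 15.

813

20 rows total (5 × 4). Row 15: index ⌊(15-1)/4⌋ = 3 into campaign → cmp36; (15-1) mod 4 = 2 into the melted columns → search.
So row 15 is (cmp36, search, 813); clicks = 813.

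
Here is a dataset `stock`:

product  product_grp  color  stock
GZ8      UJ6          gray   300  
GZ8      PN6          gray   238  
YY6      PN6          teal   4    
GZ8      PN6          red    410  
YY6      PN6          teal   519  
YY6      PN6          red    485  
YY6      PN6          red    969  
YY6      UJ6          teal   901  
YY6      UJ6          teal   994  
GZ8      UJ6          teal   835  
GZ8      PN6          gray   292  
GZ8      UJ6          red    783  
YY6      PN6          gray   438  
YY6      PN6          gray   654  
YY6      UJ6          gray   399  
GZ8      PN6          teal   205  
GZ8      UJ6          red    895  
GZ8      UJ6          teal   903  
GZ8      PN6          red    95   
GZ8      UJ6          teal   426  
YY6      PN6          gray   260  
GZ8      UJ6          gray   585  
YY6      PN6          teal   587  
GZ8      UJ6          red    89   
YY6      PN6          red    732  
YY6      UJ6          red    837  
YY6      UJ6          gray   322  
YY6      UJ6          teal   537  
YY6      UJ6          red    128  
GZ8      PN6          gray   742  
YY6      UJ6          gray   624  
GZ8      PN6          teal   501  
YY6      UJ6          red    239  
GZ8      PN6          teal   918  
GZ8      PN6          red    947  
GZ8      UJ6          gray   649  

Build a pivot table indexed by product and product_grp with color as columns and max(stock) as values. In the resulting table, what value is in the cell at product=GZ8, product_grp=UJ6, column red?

Rows with product=GZ8, product_grp=UJ6 and color=red: stock values are 783, 895, 89.
max(783, 895, 89) = 895.

895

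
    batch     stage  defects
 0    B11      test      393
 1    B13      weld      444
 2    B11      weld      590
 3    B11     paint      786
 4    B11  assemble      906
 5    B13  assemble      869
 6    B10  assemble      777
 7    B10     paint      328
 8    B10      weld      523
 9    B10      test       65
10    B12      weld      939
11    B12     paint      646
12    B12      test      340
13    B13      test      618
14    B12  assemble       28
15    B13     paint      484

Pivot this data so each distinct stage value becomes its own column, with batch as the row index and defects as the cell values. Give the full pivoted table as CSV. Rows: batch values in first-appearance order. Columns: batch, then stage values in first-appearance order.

Columns: batch plus the 4 distinct stage values (test, weld, paint, assemble).
For example, row B11 column test takes defects=393 from the long row (B11, test).

batch,test,weld,paint,assemble
B11,393,590,786,906
B13,618,444,484,869
B10,65,523,328,777
B12,340,939,646,28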